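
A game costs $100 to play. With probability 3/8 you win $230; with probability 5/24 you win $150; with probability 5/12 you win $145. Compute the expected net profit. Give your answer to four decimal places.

77.9167

E[payout] = 230·3/8 + 150·5/24 + 145·5/12
 = 345/4 + 125/4 + 725/12
 = 2135/12
Net = 2135/12 - 100 = 935/12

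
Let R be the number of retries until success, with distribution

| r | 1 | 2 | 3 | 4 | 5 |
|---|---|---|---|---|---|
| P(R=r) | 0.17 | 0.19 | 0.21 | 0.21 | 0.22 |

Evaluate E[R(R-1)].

8.56

E[R(R-1)] = Σ r(r-1)·P(R=r)
 = 0·0.17 + 2·0.19 + 6·0.21 + 12·0.21 + 20·0.22
 = 0 + 0.38 + 1.26 + 2.52 + 4.4
 = 8.56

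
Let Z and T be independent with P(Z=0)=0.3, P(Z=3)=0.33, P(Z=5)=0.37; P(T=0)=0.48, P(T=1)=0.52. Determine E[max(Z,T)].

E[max(Z,T)] = Σ_z Σ_t max(z,t) · P(Z=z)P(T=t)
 = 0·0.144 + 1·0.156 + 3·0.1584 + 3·0.1716 + 5·0.1776 + 5·0.1924
 = 0 + 0.156 + 0.4752 + 0.5148 + 0.888 + 0.962
 = 2.996

2.996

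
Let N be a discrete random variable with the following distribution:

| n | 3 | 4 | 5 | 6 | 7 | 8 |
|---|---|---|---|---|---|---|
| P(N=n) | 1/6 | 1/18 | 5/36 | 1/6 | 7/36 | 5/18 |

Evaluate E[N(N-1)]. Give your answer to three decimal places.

E[N(N-1)] = Σ n(n-1)·P(N=n)
 = 6·1/6 + 12·1/18 + 20·5/36 + 30·1/6 + 42·7/36 + 56·5/18
 = 1 + 2/3 + 25/9 + 5 + 49/6 + 140/9
 = 199/6

33.167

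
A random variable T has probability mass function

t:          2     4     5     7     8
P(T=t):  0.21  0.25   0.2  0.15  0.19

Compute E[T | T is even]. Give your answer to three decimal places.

P(T is even) = 0.21 + 0.25 + 0.19 = 0.65.
E[T | T is even] = [2·0.21 + 4·0.25 + 8·0.19] / 0.65
 = 2.94 / 0.65
 = 294/65

4.523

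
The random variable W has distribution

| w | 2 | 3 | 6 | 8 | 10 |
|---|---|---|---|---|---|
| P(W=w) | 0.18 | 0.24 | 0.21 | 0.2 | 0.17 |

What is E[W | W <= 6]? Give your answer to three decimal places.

3.714

P(W <= 6) = 0.18 + 0.24 + 0.21 = 0.63.
E[W | W <= 6] = [2·0.18 + 3·0.24 + 6·0.21] / 0.63
 = 2.34 / 0.63
 = 26/7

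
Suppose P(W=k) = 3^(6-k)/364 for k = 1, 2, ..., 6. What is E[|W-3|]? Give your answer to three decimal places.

E[|W-3|] = Σ |w-3|·P(W=w)
 = 2·243/364 + 1·81/364 + 0·27/364 + 1·9/364 + 2·3/364 + 3·1/364
 = 243/182 + 81/364 + 0 + 9/364 + 3/182 + 3/364
 = 45/28

1.607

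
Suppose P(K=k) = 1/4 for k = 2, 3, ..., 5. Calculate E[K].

E[K] = Σ k·P(K=k)
 = 2·1/4 + 3·1/4 + 4·1/4 + 5·1/4
 = 1/2 + 3/4 + 1 + 5/4
 = 7/2

3.5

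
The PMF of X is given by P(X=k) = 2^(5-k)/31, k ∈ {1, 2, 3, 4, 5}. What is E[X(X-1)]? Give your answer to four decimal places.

E[X(X-1)] = Σ x(x-1)·P(X=x)
 = 0·16/31 + 2·8/31 + 6·4/31 + 12·2/31 + 20·1/31
 = 0 + 16/31 + 24/31 + 24/31 + 20/31
 = 84/31

2.7097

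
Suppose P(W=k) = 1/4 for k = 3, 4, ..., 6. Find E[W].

4.5

E[W] = Σ w·P(W=w)
 = 3·1/4 + 4·1/4 + 5·1/4 + 6·1/4
 = 3/4 + 1 + 5/4 + 3/2
 = 9/2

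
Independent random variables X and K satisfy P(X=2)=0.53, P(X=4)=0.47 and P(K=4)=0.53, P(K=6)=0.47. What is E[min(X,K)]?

2.94

E[min(X,K)] = Σ_x Σ_k min(x,k) · P(X=x)P(K=k)
 = 2·0.2809 + 2·0.2491 + 4·0.2491 + 4·0.2209
 = 0.5618 + 0.4982 + 0.9964 + 0.8836
 = 2.94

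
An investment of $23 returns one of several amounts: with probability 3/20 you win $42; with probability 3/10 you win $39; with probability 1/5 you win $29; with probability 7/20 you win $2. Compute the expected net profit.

E[payout] = 42·3/20 + 39·3/10 + 29·1/5 + 2·7/20
 = 63/10 + 117/10 + 29/5 + 7/10
 = 49/2
Net = 49/2 - 23 = 3/2

1.5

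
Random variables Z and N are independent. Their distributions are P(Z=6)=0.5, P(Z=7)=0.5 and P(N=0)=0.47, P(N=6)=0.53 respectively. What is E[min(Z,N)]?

E[min(Z,N)] = Σ_z Σ_n min(z,n) · P(Z=z)P(N=n)
 = 0·0.235 + 6·0.265 + 0·0.235 + 6·0.265
 = 0 + 1.59 + 0 + 1.59
 = 3.18

3.18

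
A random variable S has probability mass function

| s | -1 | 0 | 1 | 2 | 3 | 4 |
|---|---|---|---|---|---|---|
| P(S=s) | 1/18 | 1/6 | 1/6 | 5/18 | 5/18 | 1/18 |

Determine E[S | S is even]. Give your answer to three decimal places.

P(S is even) = 1/6 + 5/18 + 1/18 = 1/2.
E[S | S is even] = [0·1/6 + 2·5/18 + 4·1/18] / (1/2)
 = 7/9 / (1/2)
 = 14/9

1.556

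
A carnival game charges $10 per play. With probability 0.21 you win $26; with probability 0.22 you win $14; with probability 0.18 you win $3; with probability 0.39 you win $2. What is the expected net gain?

E[payout] = 26·0.21 + 14·0.22 + 3·0.18 + 2·0.39
 = 5.46 + 3.08 + 0.54 + 0.78
 = 9.86
Net = 9.86 - 10 = -0.14

-0.14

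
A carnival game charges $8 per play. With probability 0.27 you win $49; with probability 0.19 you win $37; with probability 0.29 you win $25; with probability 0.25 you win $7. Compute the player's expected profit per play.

21.26

E[payout] = 49·0.27 + 37·0.19 + 25·0.29 + 7·0.25
 = 13.23 + 7.03 + 7.25 + 1.75
 = 29.26
Net = 29.26 - 8 = 21.26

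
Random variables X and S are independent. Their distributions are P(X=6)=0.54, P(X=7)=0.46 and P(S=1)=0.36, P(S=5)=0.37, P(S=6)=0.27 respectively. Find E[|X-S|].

2.63

E[|X-S|] = Σ_x Σ_s |x-s| · P(X=x)P(S=s)
 = 5·0.1944 + 1·0.1998 + 0·0.1458 + 6·0.1656 + 2·0.1702 + 1·0.1242
 = 0.972 + 0.1998 + 0 + 0.9936 + 0.3404 + 0.1242
 = 2.63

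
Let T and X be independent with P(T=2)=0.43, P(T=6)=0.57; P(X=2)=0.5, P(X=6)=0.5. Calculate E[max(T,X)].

5.14

E[max(T,X)] = Σ_t Σ_x max(t,x) · P(T=t)P(X=x)
 = 2·0.215 + 6·0.215 + 6·0.285 + 6·0.285
 = 0.43 + 1.29 + 1.71 + 1.71
 = 5.14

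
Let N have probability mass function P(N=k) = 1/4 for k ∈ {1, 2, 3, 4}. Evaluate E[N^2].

7.5

E[N^2] = Σ n^2·P(N=n)
 = 1·1/4 + 4·1/4 + 9·1/4 + 16·1/4
 = 1/4 + 1 + 9/4 + 4
 = 15/2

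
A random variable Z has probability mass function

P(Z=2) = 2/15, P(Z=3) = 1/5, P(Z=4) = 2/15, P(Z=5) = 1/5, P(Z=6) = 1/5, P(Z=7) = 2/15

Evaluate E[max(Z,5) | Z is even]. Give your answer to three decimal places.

5.429

P(Z is even) = 2/15 + 2/15 + 1/5 = 7/15.
E[max(Z,5) | Z is even] = [5·2/15 + 5·2/15 + 6·1/5] / (7/15)
 = 38/15 / (7/15)
 = 38/7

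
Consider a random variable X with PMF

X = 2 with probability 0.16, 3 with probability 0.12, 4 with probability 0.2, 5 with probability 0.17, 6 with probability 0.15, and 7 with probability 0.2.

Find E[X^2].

E[X^2] = Σ x^2·P(X=x)
 = 4·0.16 + 9·0.12 + 16·0.2 + 25·0.17 + 36·0.15 + 49·0.2
 = 0.64 + 1.08 + 3.2 + 4.25 + 5.4 + 9.8
 = 24.37

24.37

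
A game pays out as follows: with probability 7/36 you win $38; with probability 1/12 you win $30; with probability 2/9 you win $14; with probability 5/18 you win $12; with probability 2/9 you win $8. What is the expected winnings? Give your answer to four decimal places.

E[payout] = 38·7/36 + 30·1/12 + 14·2/9 + 12·5/18 + 8·2/9
 = 133/18 + 5/2 + 28/9 + 10/3 + 16/9
 = 163/9

18.1111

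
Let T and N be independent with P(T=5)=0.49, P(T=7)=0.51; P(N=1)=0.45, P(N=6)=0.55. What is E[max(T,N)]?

E[max(T,N)] = Σ_t Σ_n max(t,n) · P(T=t)P(N=n)
 = 5·0.2205 + 6·0.2695 + 7·0.2295 + 7·0.2805
 = 1.1025 + 1.617 + 1.6065 + 1.9635
 = 6.2895

6.2895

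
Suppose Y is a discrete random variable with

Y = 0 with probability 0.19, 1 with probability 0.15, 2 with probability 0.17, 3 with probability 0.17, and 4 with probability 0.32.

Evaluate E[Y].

2.28

E[Y] = Σ y·P(Y=y)
 = 0·0.19 + 1·0.15 + 2·0.17 + 3·0.17 + 4·0.32
 = 0 + 0.15 + 0.34 + 0.51 + 1.28
 = 2.28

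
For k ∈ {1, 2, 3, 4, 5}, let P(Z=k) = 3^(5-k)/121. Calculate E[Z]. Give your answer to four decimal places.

E[Z] = Σ z·P(Z=z)
 = 1·81/121 + 2·27/121 + 3·9/121 + 4·3/121 + 5·1/121
 = 81/121 + 54/121 + 27/121 + 12/121 + 5/121
 = 179/121

1.4793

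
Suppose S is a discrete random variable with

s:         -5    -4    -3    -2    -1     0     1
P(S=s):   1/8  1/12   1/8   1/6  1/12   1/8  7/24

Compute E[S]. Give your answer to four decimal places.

E[S] = Σ s·P(S=s)
 = (-5)·1/8 + (-4)·1/12 + (-3)·1/8 + (-2)·1/6 + (-1)·1/12 + 0·1/8 + 1·7/24
 = (-5/8) + (-1/3) + (-3/8) + (-1/3) + (-1/12) + 0 + 7/24
 = -35/24

-1.4583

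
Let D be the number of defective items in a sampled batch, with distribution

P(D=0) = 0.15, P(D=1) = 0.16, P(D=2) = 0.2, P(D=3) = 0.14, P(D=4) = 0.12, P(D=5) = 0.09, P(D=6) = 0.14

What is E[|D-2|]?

1.67

E[|D-2|] = Σ |d-2|·P(D=d)
 = 2·0.15 + 1·0.16 + 0·0.2 + 1·0.14 + 2·0.12 + 3·0.09 + 4·0.14
 = 0.3 + 0.16 + 0 + 0.14 + 0.24 + 0.27 + 0.56
 = 1.67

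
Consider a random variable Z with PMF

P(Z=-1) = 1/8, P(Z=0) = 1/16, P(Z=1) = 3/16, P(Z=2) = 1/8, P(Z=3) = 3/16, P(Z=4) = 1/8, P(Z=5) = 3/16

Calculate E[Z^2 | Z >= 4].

P(Z >= 4) = 1/8 + 3/16 = 5/16.
E[Z^2 | Z >= 4] = [16·1/8 + 25·3/16] / (5/16)
 = 107/16 / (5/16)
 = 107/5

21.4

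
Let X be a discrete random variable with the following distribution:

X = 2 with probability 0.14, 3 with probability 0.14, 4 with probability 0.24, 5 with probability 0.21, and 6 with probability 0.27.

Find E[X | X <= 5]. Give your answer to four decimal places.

P(X <= 5) = 0.14 + 0.14 + 0.24 + 0.21 = 0.73.
E[X | X <= 5] = [2·0.14 + 3·0.14 + 4·0.24 + 5·0.21] / 0.73
 = 2.71 / 0.73
 = 271/73

3.7123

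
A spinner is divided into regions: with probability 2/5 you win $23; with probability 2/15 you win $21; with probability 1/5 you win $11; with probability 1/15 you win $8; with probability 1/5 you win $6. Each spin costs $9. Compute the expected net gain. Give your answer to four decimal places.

6.9333

E[payout] = 23·2/5 + 21·2/15 + 11·1/5 + 8·1/15 + 6·1/5
 = 46/5 + 14/5 + 11/5 + 8/15 + 6/5
 = 239/15
Net = 239/15 - 9 = 104/15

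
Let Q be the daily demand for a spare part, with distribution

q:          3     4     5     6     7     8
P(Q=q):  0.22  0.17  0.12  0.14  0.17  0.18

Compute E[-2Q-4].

-14.82

E[-2Q-4] = Σ (-2q-4)·P(Q=q)
 = (-10)·0.22 + (-12)·0.17 + (-14)·0.12 + (-16)·0.14 + (-18)·0.17 + (-20)·0.18
 = (-2.2) + (-2.04) + (-1.68) + (-2.24) + (-3.06) + (-3.6)
 = -14.82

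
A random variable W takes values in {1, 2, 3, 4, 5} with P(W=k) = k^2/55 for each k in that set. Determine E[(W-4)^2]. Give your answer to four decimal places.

E[(W-4)^2] = Σ (w-4)^2·P(W=w)
 = 9·1/55 + 4·4/55 + 1·9/55 + 0·16/55 + 1·5/11
 = 9/55 + 16/55 + 9/55 + 0 + 5/11
 = 59/55

1.0727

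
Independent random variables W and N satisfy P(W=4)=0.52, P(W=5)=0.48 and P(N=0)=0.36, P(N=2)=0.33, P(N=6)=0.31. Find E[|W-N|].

E[|W-N|] = Σ_w Σ_n |w-n| · P(W=w)P(N=n)
 = 4·0.1872 + 2·0.1716 + 2·0.1612 + 5·0.1728 + 3·0.1584 + 1·0.1488
 = 0.7488 + 0.3432 + 0.3224 + 0.864 + 0.4752 + 0.1488
 = 2.9024

2.9024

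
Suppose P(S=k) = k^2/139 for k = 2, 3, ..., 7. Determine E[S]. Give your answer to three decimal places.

5.633

E[S] = Σ s·P(S=s)
 = 2·4/139 + 3·9/139 + 4·16/139 + 5·25/139 + 6·36/139 + 7·49/139
 = 8/139 + 27/139 + 64/139 + 125/139 + 216/139 + 343/139
 = 783/139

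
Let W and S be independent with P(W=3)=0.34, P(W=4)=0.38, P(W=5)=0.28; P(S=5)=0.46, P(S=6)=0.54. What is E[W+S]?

E[W+S] = Σ_w Σ_s (w+s) · P(W=w)P(S=s)
 = 8·0.1564 + 9·0.1836 + 9·0.1748 + 10·0.2052 + 10·0.1288 + 11·0.1512
 = 1.2512 + 1.6524 + 1.5732 + 2.052 + 1.288 + 1.6632
 = 9.48

9.48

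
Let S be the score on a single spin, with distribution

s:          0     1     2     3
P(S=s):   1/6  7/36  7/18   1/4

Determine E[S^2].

E[S^2] = Σ s^2·P(S=s)
 = 0·1/6 + 1·7/36 + 4·7/18 + 9·1/4
 = 0 + 7/36 + 14/9 + 9/4
 = 4

4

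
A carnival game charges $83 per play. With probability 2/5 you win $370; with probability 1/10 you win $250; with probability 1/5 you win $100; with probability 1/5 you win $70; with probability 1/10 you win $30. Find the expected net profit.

127

E[payout] = 370·2/5 + 250·1/10 + 100·1/5 + 70·1/5 + 30·1/10
 = 148 + 25 + 20 + 14 + 3
 = 210
Net = 210 - 83 = 127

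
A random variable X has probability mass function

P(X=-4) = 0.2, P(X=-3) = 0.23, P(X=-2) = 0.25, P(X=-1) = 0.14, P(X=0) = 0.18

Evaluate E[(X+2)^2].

1.89

E[(X+2)^2] = Σ (x+2)^2·P(X=x)
 = 4·0.2 + 1·0.23 + 0·0.25 + 1·0.14 + 4·0.18
 = 0.8 + 0.23 + 0 + 0.14 + 0.72
 = 1.89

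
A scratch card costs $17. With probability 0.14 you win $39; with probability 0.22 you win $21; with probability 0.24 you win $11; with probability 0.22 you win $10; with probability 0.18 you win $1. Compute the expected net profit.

E[payout] = 39·0.14 + 21·0.22 + 11·0.24 + 10·0.22 + 1·0.18
 = 5.46 + 4.62 + 2.64 + 2.2 + 0.18
 = 15.1
Net = 15.1 - 17 = -1.9

-1.9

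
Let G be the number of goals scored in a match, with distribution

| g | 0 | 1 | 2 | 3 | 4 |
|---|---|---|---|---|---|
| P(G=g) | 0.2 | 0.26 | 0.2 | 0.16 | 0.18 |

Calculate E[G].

E[G] = Σ g·P(G=g)
 = 0·0.2 + 1·0.26 + 2·0.2 + 3·0.16 + 4·0.18
 = 0 + 0.26 + 0.4 + 0.48 + 0.72
 = 1.86

1.86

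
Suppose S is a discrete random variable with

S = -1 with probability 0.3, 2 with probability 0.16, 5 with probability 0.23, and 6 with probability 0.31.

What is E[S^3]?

E[S^3] = Σ s^3·P(S=s)
 = (-1)·0.3 + 8·0.16 + 125·0.23 + 216·0.31
 = (-0.3) + 1.28 + 28.75 + 66.96
 = 96.69

96.69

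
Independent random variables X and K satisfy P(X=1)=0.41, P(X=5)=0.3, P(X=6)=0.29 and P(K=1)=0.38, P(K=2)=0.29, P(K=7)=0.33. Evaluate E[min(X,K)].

E[min(X,K)] = Σ_x Σ_k min(x,k) · P(X=x)P(K=k)
 = 1·0.1558 + 1·0.1189 + 1·0.1353 + 1·0.114 + 2·0.087 + 5·0.099 + 1·0.1102 + 2·0.0841 + 6·0.0957
 = 0.1558 + 0.1189 + 0.1353 + 0.114 + 0.174 + 0.495 + 0.1102 + 0.1682 + 0.5742
 = 2.0456

2.0456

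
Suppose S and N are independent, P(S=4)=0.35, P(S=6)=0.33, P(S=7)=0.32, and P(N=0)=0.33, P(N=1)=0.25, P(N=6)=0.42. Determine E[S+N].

E[S+N] = Σ_s Σ_n (s+n) · P(S=s)P(N=n)
 = 4·0.1155 + 5·0.0875 + 10·0.147 + 6·0.1089 + 7·0.0825 + 12·0.1386 + 7·0.1056 + 8·0.08 + 13·0.1344
 = 0.462 + 0.4375 + 1.47 + 0.6534 + 0.5775 + 1.6632 + 0.7392 + 0.64 + 1.7472
 = 8.39

8.39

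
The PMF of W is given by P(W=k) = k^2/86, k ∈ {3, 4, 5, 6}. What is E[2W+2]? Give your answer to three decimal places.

12.047

E[2W+2] = Σ (2w+2)·P(W=w)
 = 8·9/86 + 10·8/43 + 12·25/86 + 14·18/43
 = 36/43 + 80/43 + 150/43 + 252/43
 = 518/43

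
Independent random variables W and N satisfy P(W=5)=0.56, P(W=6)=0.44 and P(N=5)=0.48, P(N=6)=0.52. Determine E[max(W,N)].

E[max(W,N)] = Σ_w Σ_n max(w,n) · P(W=w)P(N=n)
 = 5·0.2688 + 6·0.2912 + 6·0.2112 + 6·0.2288
 = 1.344 + 1.7472 + 1.2672 + 1.3728
 = 5.7312

5.7312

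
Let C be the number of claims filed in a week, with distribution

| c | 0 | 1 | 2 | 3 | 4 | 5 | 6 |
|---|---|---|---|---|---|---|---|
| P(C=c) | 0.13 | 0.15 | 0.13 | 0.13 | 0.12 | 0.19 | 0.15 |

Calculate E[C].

3.13

E[C] = Σ c·P(C=c)
 = 0·0.13 + 1·0.15 + 2·0.13 + 3·0.13 + 4·0.12 + 5·0.19 + 6·0.15
 = 0 + 0.15 + 0.26 + 0.39 + 0.48 + 0.95 + 0.9
 = 3.13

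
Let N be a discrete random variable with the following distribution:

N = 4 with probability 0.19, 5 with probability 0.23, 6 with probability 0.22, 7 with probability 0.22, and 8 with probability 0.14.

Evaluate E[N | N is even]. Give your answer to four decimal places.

P(N is even) = 0.19 + 0.22 + 0.14 = 0.55.
E[N | N is even] = [4·0.19 + 6·0.22 + 8·0.14] / 0.55
 = 3.2 / 0.55
 = 64/11

5.8182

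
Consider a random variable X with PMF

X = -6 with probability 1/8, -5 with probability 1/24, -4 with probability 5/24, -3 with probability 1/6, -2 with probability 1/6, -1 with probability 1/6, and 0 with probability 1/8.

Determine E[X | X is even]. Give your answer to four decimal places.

-3.0667

P(X is even) = 1/8 + 5/24 + 1/6 + 1/8 = 5/8.
E[X | X is even] = [(-6)·1/8 + (-4)·5/24 + (-2)·1/6 + 0·1/8] / (5/8)
 = -23/12 / (5/8)
 = -46/15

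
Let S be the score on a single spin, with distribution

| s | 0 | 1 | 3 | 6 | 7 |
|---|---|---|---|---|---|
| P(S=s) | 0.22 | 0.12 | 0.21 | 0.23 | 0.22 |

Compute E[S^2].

E[S^2] = Σ s^2·P(S=s)
 = 0·0.22 + 1·0.12 + 9·0.21 + 36·0.23 + 49·0.22
 = 0 + 0.12 + 1.89 + 8.28 + 10.78
 = 21.07

21.07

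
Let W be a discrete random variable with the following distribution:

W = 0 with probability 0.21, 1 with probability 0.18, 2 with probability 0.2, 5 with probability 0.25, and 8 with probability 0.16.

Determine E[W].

E[W] = Σ w·P(W=w)
 = 0·0.21 + 1·0.18 + 2·0.2 + 5·0.25 + 8·0.16
 = 0 + 0.18 + 0.4 + 1.25 + 1.28
 = 3.11

3.11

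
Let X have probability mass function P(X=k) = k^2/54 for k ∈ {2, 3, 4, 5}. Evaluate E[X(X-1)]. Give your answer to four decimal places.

E[X(X-1)] = Σ x(x-1)·P(X=x)
 = 2·2/27 + 6·1/6 + 12·8/27 + 20·25/54
 = 4/27 + 1 + 32/9 + 250/27
 = 377/27

13.9630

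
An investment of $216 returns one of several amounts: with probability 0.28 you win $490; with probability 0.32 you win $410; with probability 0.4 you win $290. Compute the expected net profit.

E[payout] = 490·0.28 + 410·0.32 + 290·0.4
 = 137.2 + 131.2 + 116
 = 384.4
Net = 384.4 - 216 = 168.4

168.4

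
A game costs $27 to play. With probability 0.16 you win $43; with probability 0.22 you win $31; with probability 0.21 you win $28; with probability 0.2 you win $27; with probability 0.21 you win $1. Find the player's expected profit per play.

E[payout] = 43·0.16 + 31·0.22 + 28·0.21 + 27·0.2 + 1·0.21
 = 6.88 + 6.82 + 5.88 + 5.4 + 0.21
 = 25.19
Net = 25.19 - 27 = -1.81

-1.81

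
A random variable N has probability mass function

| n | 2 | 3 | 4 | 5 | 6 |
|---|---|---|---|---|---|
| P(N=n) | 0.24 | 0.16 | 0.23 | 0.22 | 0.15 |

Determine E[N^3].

80.86

E[N^3] = Σ n^3·P(N=n)
 = 8·0.24 + 27·0.16 + 64·0.23 + 125·0.22 + 216·0.15
 = 1.92 + 4.32 + 14.72 + 27.5 + 32.4
 = 80.86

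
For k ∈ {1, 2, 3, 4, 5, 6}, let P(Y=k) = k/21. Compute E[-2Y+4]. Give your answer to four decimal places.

-4.6667

E[-2Y+4] = Σ (-2y+4)·P(Y=y)
 = 2·1/21 + 0·2/21 + (-2)·1/7 + (-4)·4/21 + (-6)·5/21 + (-8)·2/7
 = 2/21 + 0 + (-2/7) + (-16/21) + (-10/7) + (-16/7)
 = -14/3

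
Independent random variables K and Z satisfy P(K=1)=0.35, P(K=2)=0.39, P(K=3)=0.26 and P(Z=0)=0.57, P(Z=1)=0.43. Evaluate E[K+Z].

E[K+Z] = Σ_k Σ_z (k+z) · P(K=k)P(Z=z)
 = 1·0.1995 + 2·0.1505 + 2·0.2223 + 3·0.1677 + 3·0.1482 + 4·0.1118
 = 0.1995 + 0.301 + 0.4446 + 0.5031 + 0.4446 + 0.4472
 = 2.34

2.34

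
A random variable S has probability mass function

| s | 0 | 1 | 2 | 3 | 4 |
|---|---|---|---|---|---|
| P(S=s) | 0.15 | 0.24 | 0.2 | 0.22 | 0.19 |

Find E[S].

E[S] = Σ s·P(S=s)
 = 0·0.15 + 1·0.24 + 2·0.2 + 3·0.22 + 4·0.19
 = 0 + 0.24 + 0.4 + 0.66 + 0.76
 = 2.06

2.06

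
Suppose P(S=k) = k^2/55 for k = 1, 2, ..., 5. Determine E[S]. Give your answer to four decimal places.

E[S] = Σ s·P(S=s)
 = 1·1/55 + 2·4/55 + 3·9/55 + 4·16/55 + 5·5/11
 = 1/55 + 8/55 + 27/55 + 64/55 + 25/11
 = 45/11

4.0909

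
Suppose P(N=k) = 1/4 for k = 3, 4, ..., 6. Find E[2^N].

E[2^N] = Σ 2^n·P(N=n)
 = 8·1/4 + 16·1/4 + 32·1/4 + 64·1/4
 = 2 + 4 + 8 + 16
 = 30

30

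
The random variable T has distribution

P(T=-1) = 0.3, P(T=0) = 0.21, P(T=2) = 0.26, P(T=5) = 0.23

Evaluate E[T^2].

E[T^2] = Σ t^2·P(T=t)
 = 1·0.3 + 0·0.21 + 4·0.26 + 25·0.23
 = 0.3 + 0 + 1.04 + 5.75
 = 7.09

7.09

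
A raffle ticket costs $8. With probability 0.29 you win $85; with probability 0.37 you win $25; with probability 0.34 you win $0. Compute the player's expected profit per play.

25.9

E[payout] = 85·0.29 + 25·0.37 + 0·0.34
 = 24.65 + 9.25 + 0
 = 33.9
Net = 33.9 - 8 = 25.9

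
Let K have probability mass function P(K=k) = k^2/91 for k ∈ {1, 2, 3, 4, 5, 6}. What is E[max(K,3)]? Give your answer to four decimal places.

E[max(K,3)] = Σ max(k,3)·P(K=k)
 = 3·1/91 + 3·4/91 + 3·9/91 + 4·16/91 + 5·25/91 + 6·36/91
 = 3/91 + 12/91 + 27/91 + 64/91 + 125/91 + 216/91
 = 447/91

4.9121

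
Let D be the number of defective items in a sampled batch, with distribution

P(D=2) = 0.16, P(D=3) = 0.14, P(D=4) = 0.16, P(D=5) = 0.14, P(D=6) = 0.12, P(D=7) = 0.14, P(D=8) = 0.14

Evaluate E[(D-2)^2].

E[(D-2)^2] = Σ (d-2)^2·P(D=d)
 = 0·0.16 + 1·0.14 + 4·0.16 + 9·0.14 + 16·0.12 + 25·0.14 + 36·0.14
 = 0 + 0.14 + 0.64 + 1.26 + 1.92 + 3.5 + 5.04
 = 12.5

12.5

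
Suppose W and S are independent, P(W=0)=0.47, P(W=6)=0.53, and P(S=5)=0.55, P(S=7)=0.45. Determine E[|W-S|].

3.303

E[|W-S|] = Σ_w Σ_s |w-s| · P(W=w)P(S=s)
 = 5·0.2585 + 7·0.2115 + 1·0.2915 + 1·0.2385
 = 1.2925 + 1.4805 + 0.2915 + 0.2385
 = 3.303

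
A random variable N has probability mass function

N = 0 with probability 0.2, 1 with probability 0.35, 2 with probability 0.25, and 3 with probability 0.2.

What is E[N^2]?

3.15

E[N^2] = Σ n^2·P(N=n)
 = 0·0.2 + 1·0.35 + 4·0.25 + 9·0.2
 = 0 + 0.35 + 1 + 1.8
 = 3.15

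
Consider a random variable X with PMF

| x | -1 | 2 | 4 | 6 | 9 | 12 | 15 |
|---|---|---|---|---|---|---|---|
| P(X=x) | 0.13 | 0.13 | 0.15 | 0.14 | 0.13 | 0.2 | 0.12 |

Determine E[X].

6.94

E[X] = Σ x·P(X=x)
 = (-1)·0.13 + 2·0.13 + 4·0.15 + 6·0.14 + 9·0.13 + 12·0.2 + 15·0.12
 = (-0.13) + 0.26 + 0.6 + 0.84 + 1.17 + 2.4 + 1.8
 = 6.94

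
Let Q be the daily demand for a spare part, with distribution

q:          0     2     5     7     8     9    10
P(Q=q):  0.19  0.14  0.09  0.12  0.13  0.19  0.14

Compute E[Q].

E[Q] = Σ q·P(Q=q)
 = 0·0.19 + 2·0.14 + 5·0.09 + 7·0.12 + 8·0.13 + 9·0.19 + 10·0.14
 = 0 + 0.28 + 0.45 + 0.84 + 1.04 + 1.71 + 1.4
 = 5.72

5.72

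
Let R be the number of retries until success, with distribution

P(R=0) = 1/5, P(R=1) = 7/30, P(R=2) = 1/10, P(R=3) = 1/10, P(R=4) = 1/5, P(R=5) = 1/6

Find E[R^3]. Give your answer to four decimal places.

37.3667

E[R^3] = Σ r^3·P(R=r)
 = 0·1/5 + 1·7/30 + 8·1/10 + 27·1/10 + 64·1/5 + 125·1/6
 = 0 + 7/30 + 4/5 + 27/10 + 64/5 + 125/6
 = 1121/30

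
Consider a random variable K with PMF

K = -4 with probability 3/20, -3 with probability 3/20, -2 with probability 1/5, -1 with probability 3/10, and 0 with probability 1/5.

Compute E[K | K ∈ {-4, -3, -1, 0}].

P(K ∈ {-4, -3, -1, 0}) = 3/20 + 3/20 + 3/10 + 1/5 = 4/5.
E[K | K ∈ {-4, -3, -1, 0}] = [(-4)·3/20 + (-3)·3/20 + (-1)·3/10 + 0·1/5] / (4/5)
 = -27/20 / (4/5)
 = -27/16

-1.6875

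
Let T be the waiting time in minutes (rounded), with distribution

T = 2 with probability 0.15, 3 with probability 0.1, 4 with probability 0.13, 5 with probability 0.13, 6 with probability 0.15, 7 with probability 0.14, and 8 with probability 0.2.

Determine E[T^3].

E[T^3] = Σ t^3·P(T=t)
 = 8·0.15 + 27·0.1 + 64·0.13 + 125·0.13 + 216·0.15 + 343·0.14 + 512·0.2
 = 1.2 + 2.7 + 8.32 + 16.25 + 32.4 + 48.02 + 102.4
 = 211.29

211.29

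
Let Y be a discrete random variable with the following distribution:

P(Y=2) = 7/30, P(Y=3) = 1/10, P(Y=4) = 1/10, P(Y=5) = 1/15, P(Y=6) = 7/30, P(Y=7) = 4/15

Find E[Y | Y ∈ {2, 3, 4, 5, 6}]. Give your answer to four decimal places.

3.9545

P(Y ∈ {2, 3, 4, 5, 6}) = 7/30 + 1/10 + 1/10 + 1/15 + 7/30 = 11/15.
E[Y | Y ∈ {2, 3, 4, 5, 6}] = [2·7/30 + 3·1/10 + 4·1/10 + 5·1/15 + 6·7/30] / (11/15)
 = 29/10 / (11/15)
 = 87/22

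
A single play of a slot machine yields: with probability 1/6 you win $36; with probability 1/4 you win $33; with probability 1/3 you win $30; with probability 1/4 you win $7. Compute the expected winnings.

E[payout] = 36·1/6 + 33·1/4 + 30·1/3 + 7·1/4
 = 6 + 33/4 + 10 + 7/4
 = 26

26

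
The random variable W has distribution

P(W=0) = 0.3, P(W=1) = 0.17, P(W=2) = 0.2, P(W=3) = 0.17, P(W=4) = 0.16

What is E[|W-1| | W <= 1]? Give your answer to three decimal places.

P(W <= 1) = 0.3 + 0.17 = 0.47.
E[|W-1| | W <= 1] = [1·0.3 + 0·0.17] / 0.47
 = 0.3 / 0.47
 = 30/47

0.638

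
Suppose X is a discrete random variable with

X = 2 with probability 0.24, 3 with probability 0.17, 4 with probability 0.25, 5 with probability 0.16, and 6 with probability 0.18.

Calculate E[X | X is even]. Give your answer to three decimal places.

P(X is even) = 0.24 + 0.25 + 0.18 = 0.67.
E[X | X is even] = [2·0.24 + 4·0.25 + 6·0.18] / 0.67
 = 2.56 / 0.67
 = 256/67

3.821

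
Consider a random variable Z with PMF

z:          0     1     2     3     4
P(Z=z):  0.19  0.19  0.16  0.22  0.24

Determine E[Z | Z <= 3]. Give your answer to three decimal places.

P(Z <= 3) = 0.19 + 0.19 + 0.16 + 0.22 = 0.76.
E[Z | Z <= 3] = [0·0.19 + 1·0.19 + 2·0.16 + 3·0.22] / 0.76
 = 1.17 / 0.76
 = 117/76

1.539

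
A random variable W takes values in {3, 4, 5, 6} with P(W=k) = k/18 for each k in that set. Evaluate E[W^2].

24

E[W^2] = Σ w^2·P(W=w)
 = 9·1/6 + 16·2/9 + 25·5/18 + 36·1/3
 = 3/2 + 32/9 + 125/18 + 12
 = 24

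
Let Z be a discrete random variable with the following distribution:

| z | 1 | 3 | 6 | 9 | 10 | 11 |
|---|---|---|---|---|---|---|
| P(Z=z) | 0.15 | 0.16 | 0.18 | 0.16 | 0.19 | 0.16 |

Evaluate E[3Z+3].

E[3Z+3] = Σ (3z+3)·P(Z=z)
 = 6·0.15 + 12·0.16 + 21·0.18 + 30·0.16 + 33·0.19 + 36·0.16
 = 0.9 + 1.92 + 3.78 + 4.8 + 6.27 + 5.76
 = 23.43

23.43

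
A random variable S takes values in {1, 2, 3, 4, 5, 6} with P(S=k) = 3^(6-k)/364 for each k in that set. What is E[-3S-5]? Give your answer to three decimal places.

E[-3S-5] = Σ (-3s-5)·P(S=s)
 = (-8)·243/364 + (-11)·81/364 + (-14)·27/364 + (-17)·9/364 + (-20)·3/364 + (-23)·1/364
 = (-486/91) + (-891/364) + (-27/26) + (-153/364) + (-15/91) + (-23/364)
 = -3449/364

-9.475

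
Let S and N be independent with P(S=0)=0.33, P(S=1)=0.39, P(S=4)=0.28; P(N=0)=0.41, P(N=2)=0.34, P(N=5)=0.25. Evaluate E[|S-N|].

E[|S-N|] = Σ_s Σ_n |s-n| · P(S=s)P(N=n)
 = 0·0.1353 + 2·0.1122 + 5·0.0825 + 1·0.1599 + 1·0.1326 + 4·0.0975 + 4·0.1148 + 2·0.0952 + 1·0.07
 = 0 + 0.2244 + 0.4125 + 0.1599 + 0.1326 + 0.39 + 0.4592 + 0.1904 + 0.07
 = 2.039

2.039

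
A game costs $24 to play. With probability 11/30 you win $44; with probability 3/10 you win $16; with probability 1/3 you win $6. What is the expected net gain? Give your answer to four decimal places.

-1.0667

E[payout] = 44·11/30 + 16·3/10 + 6·1/3
 = 242/15 + 24/5 + 2
 = 344/15
Net = 344/15 - 24 = -16/15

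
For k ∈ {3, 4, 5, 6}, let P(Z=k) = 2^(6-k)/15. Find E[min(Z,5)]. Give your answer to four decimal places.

3.6667

E[min(Z,5)] = Σ min(z,5)·P(Z=z)
 = 3·8/15 + 4·4/15 + 5·2/15 + 5·1/15
 = 8/5 + 16/15 + 2/3 + 1/3
 = 11/3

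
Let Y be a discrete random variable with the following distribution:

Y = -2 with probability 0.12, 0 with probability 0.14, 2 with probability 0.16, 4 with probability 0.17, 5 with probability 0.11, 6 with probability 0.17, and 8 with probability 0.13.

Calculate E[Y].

3.37

E[Y] = Σ y·P(Y=y)
 = (-2)·0.12 + 0·0.14 + 2·0.16 + 4·0.17 + 5·0.11 + 6·0.17 + 8·0.13
 = (-0.24) + 0 + 0.32 + 0.68 + 0.55 + 1.02 + 1.04
 = 3.37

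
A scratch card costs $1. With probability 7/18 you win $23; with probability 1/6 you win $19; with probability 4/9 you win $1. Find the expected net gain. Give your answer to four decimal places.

E[payout] = 23·7/18 + 19·1/6 + 1·4/9
 = 161/18 + 19/6 + 4/9
 = 113/9
Net = 113/9 - 1 = 104/9

11.5556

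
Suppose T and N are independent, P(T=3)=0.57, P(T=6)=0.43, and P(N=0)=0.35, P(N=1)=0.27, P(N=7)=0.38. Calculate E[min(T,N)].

1.9002

E[min(T,N)] = Σ_t Σ_n min(t,n) · P(T=t)P(N=n)
 = 0·0.1995 + 1·0.1539 + 3·0.2166 + 0·0.1505 + 1·0.1161 + 6·0.1634
 = 0 + 0.1539 + 0.6498 + 0 + 0.1161 + 0.9804
 = 1.9002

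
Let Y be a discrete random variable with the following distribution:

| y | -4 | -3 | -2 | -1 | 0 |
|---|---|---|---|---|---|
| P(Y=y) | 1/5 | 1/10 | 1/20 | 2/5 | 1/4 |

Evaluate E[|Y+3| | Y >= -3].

2

P(Y >= -3) = 1/10 + 1/20 + 2/5 + 1/4 = 4/5.
E[|Y+3| | Y >= -3] = [0·1/10 + 1·1/20 + 2·2/5 + 3·1/4] / (4/5)
 = 8/5 / (4/5)
 = 2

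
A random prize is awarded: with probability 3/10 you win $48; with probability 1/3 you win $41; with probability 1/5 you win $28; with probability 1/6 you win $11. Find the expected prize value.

35.5

E[payout] = 48·3/10 + 41·1/3 + 28·1/5 + 11·1/6
 = 72/5 + 41/3 + 28/5 + 11/6
 = 71/2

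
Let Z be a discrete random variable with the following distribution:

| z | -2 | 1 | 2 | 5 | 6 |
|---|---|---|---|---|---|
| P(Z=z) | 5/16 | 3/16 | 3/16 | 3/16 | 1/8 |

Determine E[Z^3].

E[Z^3] = Σ z^3·P(Z=z)
 = (-8)·5/16 + 1·3/16 + 8·3/16 + 125·3/16 + 216·1/8
 = (-5/2) + 3/16 + 3/2 + 375/16 + 27
 = 397/8

49.625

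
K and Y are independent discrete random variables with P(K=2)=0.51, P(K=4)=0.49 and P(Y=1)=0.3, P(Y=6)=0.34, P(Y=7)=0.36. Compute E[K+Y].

7.84

E[K+Y] = Σ_k Σ_y (k+y) · P(K=k)P(Y=y)
 = 3·0.153 + 8·0.1734 + 9·0.1836 + 5·0.147 + 10·0.1666 + 11·0.1764
 = 0.459 + 1.3872 + 1.6524 + 0.735 + 1.666 + 1.9404
 = 7.84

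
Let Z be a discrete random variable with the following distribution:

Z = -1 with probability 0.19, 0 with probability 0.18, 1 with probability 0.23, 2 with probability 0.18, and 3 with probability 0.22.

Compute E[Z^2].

3.12

E[Z^2] = Σ z^2·P(Z=z)
 = 1·0.19 + 0·0.18 + 1·0.23 + 4·0.18 + 9·0.22
 = 0.19 + 0 + 0.23 + 0.72 + 1.98
 = 3.12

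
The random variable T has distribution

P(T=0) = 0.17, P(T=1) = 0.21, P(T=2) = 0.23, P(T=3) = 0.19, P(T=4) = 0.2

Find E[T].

2.04

E[T] = Σ t·P(T=t)
 = 0·0.17 + 1·0.21 + 2·0.23 + 3·0.19 + 4·0.2
 = 0 + 0.21 + 0.46 + 0.57 + 0.8
 = 2.04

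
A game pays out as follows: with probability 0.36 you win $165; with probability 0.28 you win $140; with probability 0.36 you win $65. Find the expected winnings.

E[payout] = 165·0.36 + 140·0.28 + 65·0.36
 = 59.4 + 39.2 + 23.4
 = 122

122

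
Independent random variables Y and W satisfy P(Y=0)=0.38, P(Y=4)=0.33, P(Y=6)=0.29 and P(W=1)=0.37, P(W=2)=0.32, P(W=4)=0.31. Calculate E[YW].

6.885

E[YW] = Σ_y Σ_w yw · P(Y=y)P(W=w)
 = 0·0.1406 + 0·0.1216 + 0·0.1178 + 4·0.1221 + 8·0.1056 + 16·0.1023 + 6·0.1073 + 12·0.0928 + 24·0.0899
 = 0 + 0 + 0 + 0.4884 + 0.8448 + 1.6368 + 0.6438 + 1.1136 + 2.1576
 = 6.885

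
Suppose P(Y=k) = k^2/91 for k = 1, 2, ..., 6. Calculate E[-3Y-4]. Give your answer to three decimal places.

-18.538

E[-3Y-4] = Σ (-3y-4)·P(Y=y)
 = (-7)·1/91 + (-10)·4/91 + (-13)·9/91 + (-16)·16/91 + (-19)·25/91 + (-22)·36/91
 = (-1/13) + (-40/91) + (-9/7) + (-256/91) + (-475/91) + (-792/91)
 = -241/13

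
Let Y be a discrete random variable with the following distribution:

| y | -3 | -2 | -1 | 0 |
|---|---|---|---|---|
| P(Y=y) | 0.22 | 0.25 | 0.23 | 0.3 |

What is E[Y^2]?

E[Y^2] = Σ y^2·P(Y=y)
 = 9·0.22 + 4·0.25 + 1·0.23 + 0·0.3
 = 1.98 + 1 + 0.23 + 0
 = 3.21

3.21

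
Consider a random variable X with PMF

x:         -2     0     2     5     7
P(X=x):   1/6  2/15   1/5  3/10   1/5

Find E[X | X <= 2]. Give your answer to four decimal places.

P(X <= 2) = 1/6 + 2/15 + 1/5 = 1/2.
E[X | X <= 2] = [(-2)·1/6 + 0·2/15 + 2·1/5] / (1/2)
 = 1/15 / (1/2)
 = 2/15

0.1333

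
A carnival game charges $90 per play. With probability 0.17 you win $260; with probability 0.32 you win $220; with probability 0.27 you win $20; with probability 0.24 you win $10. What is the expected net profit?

E[payout] = 260·0.17 + 220·0.32 + 20·0.27 + 10·0.24
 = 44.2 + 70.4 + 5.4 + 2.4
 = 122.4
Net = 122.4 - 90 = 32.4

32.4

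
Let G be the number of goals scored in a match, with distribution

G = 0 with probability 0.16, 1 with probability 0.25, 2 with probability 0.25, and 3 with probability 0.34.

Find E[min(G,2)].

E[min(G,2)] = Σ min(g,2)·P(G=g)
 = 0·0.16 + 1·0.25 + 2·0.25 + 2·0.34
 = 0 + 0.25 + 0.5 + 0.68
 = 1.43

1.43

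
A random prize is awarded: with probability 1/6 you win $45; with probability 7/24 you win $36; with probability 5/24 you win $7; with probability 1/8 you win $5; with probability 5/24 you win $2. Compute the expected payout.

E[payout] = 45·1/6 + 36·7/24 + 7·5/24 + 5·1/8 + 2·5/24
 = 15/2 + 21/2 + 35/24 + 5/8 + 5/12
 = 41/2

20.5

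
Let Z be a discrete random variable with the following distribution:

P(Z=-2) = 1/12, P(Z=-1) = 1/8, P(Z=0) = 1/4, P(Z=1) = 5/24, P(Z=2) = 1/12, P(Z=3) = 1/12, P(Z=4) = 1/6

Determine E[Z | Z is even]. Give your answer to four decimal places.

P(Z is even) = 1/12 + 1/4 + 1/12 + 1/6 = 7/12.
E[Z | Z is even] = [(-2)·1/12 + 0·1/4 + 2·1/12 + 4·1/6] / (7/12)
 = 2/3 / (7/12)
 = 8/7

1.1429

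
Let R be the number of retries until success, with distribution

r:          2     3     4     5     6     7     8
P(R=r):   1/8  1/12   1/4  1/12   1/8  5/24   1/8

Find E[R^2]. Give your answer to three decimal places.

E[R^2] = Σ r^2·P(R=r)
 = 4·1/8 + 9·1/12 + 16·1/4 + 25·1/12 + 36·1/8 + 49·5/24 + 64·1/8
 = 1/2 + 3/4 + 4 + 25/12 + 9/2 + 245/24 + 8
 = 721/24

30.042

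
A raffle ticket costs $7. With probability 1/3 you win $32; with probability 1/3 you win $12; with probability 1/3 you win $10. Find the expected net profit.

11

E[payout] = 32·1/3 + 12·1/3 + 10·1/3
 = 32/3 + 4 + 10/3
 = 18
Net = 18 - 7 = 11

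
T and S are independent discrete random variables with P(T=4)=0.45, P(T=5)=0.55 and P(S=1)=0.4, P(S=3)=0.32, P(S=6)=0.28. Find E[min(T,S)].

E[min(T,S)] = Σ_t Σ_s min(t,s) · P(T=t)P(S=s)
 = 1·0.18 + 3·0.144 + 4·0.126 + 1·0.22 + 3·0.176 + 5·0.154
 = 0.18 + 0.432 + 0.504 + 0.22 + 0.528 + 0.77
 = 2.634

2.634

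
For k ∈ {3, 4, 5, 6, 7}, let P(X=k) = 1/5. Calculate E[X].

5

E[X] = Σ x·P(X=x)
 = 3·1/5 + 4·1/5 + 5·1/5 + 6·1/5 + 7·1/5
 = 3/5 + 4/5 + 1 + 6/5 + 7/5
 = 5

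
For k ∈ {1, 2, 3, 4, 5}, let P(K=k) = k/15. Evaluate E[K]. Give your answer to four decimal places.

E[K] = Σ k·P(K=k)
 = 1·1/15 + 2·2/15 + 3·1/5 + 4·4/15 + 5·1/3
 = 1/15 + 4/15 + 3/5 + 16/15 + 5/3
 = 11/3

3.6667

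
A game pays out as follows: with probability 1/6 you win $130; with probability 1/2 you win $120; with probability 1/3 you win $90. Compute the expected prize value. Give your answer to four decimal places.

111.6667

E[payout] = 130·1/6 + 120·1/2 + 90·1/3
 = 65/3 + 60 + 30
 = 335/3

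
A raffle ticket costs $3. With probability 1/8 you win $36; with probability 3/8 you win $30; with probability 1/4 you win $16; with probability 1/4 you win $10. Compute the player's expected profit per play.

19.25

E[payout] = 36·1/8 + 30·3/8 + 16·1/4 + 10·1/4
 = 9/2 + 45/4 + 4 + 5/2
 = 89/4
Net = 89/4 - 3 = 77/4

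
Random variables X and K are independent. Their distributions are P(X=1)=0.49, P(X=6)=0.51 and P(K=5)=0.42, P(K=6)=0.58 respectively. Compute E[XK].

E[XK] = Σ_x Σ_k xk · P(X=x)P(K=k)
 = 5·0.2058 + 6·0.2842 + 30·0.2142 + 36·0.2958
 = 1.029 + 1.7052 + 6.426 + 10.6488
 = 19.809

19.809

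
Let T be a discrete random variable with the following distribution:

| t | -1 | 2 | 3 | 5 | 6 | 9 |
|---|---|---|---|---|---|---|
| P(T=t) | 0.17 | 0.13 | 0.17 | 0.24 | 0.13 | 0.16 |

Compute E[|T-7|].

E[|T-7|] = Σ |t-7|·P(T=t)
 = 8·0.17 + 5·0.13 + 4·0.17 + 2·0.24 + 1·0.13 + 2·0.16
 = 1.36 + 0.65 + 0.68 + 0.48 + 0.13 + 0.32
 = 3.62

3.62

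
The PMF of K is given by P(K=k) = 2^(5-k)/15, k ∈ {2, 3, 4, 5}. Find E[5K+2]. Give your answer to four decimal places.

E[5K+2] = Σ (5k+2)·P(K=k)
 = 12·8/15 + 17·4/15 + 22·2/15 + 27·1/15
 = 32/5 + 68/15 + 44/15 + 9/5
 = 47/3

15.6667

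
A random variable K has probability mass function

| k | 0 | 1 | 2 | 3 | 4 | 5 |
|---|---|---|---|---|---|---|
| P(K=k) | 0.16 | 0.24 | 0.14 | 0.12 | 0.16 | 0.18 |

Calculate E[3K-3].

4.26

E[3K-3] = Σ (3k-3)·P(K=k)
 = (-3)·0.16 + 0·0.24 + 3·0.14 + 6·0.12 + 9·0.16 + 12·0.18
 = (-0.48) + 0 + 0.42 + 0.72 + 1.44 + 2.16
 = 4.26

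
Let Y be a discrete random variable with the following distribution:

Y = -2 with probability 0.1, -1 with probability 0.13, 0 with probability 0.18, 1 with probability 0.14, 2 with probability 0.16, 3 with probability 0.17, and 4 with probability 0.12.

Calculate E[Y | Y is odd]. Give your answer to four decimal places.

1.1818

P(Y is odd) = 0.13 + 0.14 + 0.17 = 0.44.
E[Y | Y is odd] = [(-1)·0.13 + 1·0.14 + 3·0.17] / 0.44
 = 0.52 / 0.44
 = 13/11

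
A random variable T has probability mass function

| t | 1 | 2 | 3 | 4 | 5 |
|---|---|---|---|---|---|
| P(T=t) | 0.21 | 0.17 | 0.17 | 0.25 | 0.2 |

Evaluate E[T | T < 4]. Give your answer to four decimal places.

1.9273

P(T < 4) = 0.21 + 0.17 + 0.17 = 0.55.
E[T | T < 4] = [1·0.21 + 2·0.17 + 3·0.17] / 0.55
 = 1.06 / 0.55
 = 106/55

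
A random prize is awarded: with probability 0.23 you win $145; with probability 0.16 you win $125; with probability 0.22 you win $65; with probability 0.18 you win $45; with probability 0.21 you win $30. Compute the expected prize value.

E[payout] = 145·0.23 + 125·0.16 + 65·0.22 + 45·0.18 + 30·0.21
 = 33.35 + 20 + 14.3 + 8.1 + 6.3
 = 82.05

82.05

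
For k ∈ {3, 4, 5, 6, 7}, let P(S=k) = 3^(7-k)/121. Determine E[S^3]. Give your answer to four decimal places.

E[S^3] = Σ s^3·P(S=s)
 = 27·81/121 + 64·27/121 + 125·9/121 + 216·3/121 + 343·1/121
 = 2187/121 + 1728/121 + 1125/121 + 648/121 + 343/121
 = 6031/121

49.8430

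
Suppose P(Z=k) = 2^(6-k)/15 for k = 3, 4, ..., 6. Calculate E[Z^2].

E[Z^2] = Σ z^2·P(Z=z)
 = 9·8/15 + 16·4/15 + 25·2/15 + 36·1/15
 = 24/5 + 64/15 + 10/3 + 12/5
 = 74/5

14.8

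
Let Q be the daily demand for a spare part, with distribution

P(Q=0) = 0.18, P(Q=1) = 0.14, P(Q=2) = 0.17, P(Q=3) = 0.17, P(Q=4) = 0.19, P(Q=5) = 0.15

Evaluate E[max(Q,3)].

3.49

E[max(Q,3)] = Σ max(q,3)·P(Q=q)
 = 3·0.18 + 3·0.14 + 3·0.17 + 3·0.17 + 4·0.19 + 5·0.15
 = 0.54 + 0.42 + 0.51 + 0.51 + 0.76 + 0.75
 = 3.49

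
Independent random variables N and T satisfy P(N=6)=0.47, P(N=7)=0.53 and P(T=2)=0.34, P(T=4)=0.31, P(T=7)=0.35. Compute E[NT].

28.5361

E[NT] = Σ_n Σ_t nt · P(N=n)P(T=t)
 = 12·0.1598 + 24·0.1457 + 42·0.1645 + 14·0.1802 + 28·0.1643 + 49·0.1855
 = 1.9176 + 3.4968 + 6.909 + 2.5228 + 4.6004 + 9.0895
 = 28.5361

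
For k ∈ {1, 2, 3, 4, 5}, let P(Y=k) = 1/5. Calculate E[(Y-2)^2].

E[(Y-2)^2] = Σ (y-2)^2·P(Y=y)
 = 1·1/5 + 0·1/5 + 1·1/5 + 4·1/5 + 9·1/5
 = 1/5 + 0 + 1/5 + 4/5 + 9/5
 = 3

3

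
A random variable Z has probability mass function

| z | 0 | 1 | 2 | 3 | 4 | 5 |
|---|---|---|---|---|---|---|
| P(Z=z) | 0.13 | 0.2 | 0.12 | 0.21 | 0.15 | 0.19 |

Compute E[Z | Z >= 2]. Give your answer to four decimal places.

3.6119

P(Z >= 2) = 0.12 + 0.21 + 0.15 + 0.19 = 0.67.
E[Z | Z >= 2] = [2·0.12 + 3·0.21 + 4·0.15 + 5·0.19] / 0.67
 = 2.42 / 0.67
 = 242/67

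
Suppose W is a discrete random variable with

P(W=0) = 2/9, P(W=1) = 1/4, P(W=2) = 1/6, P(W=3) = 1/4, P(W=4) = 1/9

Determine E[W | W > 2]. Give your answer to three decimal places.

P(W > 2) = 1/4 + 1/9 = 13/36.
E[W | W > 2] = [3·1/4 + 4·1/9] / (13/36)
 = 43/36 / (13/36)
 = 43/13

3.308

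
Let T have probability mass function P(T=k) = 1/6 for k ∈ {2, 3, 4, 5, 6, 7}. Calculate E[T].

E[T] = Σ t·P(T=t)
 = 2·1/6 + 3·1/6 + 4·1/6 + 5·1/6 + 6·1/6 + 7·1/6
 = 1/3 + 1/2 + 2/3 + 5/6 + 1 + 7/6
 = 9/2

4.5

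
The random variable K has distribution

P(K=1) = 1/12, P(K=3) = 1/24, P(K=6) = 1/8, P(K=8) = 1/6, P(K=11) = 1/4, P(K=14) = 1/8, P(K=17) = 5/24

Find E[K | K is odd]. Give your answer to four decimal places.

11.1429

P(K is odd) = 1/12 + 1/24 + 1/4 + 5/24 = 7/12.
E[K | K is odd] = [1·1/12 + 3·1/24 + 11·1/4 + 17·5/24] / (7/12)
 = 13/2 / (7/12)
 = 78/7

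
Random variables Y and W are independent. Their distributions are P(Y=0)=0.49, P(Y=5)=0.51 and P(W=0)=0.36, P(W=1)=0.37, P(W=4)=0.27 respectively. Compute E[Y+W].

E[Y+W] = Σ_y Σ_w (y+w) · P(Y=y)P(W=w)
 = 0·0.1764 + 1·0.1813 + 4·0.1323 + 5·0.1836 + 6·0.1887 + 9·0.1377
 = 0 + 0.1813 + 0.5292 + 0.918 + 1.1322 + 1.2393
 = 4

4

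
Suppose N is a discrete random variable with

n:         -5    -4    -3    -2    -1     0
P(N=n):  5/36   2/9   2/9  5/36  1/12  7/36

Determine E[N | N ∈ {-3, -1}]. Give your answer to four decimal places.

-2.4545

P(N ∈ {-3, -1}) = 2/9 + 1/12 = 11/36.
E[N | N ∈ {-3, -1}] = [(-3)·2/9 + (-1)·1/12] / (11/36)
 = -3/4 / (11/36)
 = -27/11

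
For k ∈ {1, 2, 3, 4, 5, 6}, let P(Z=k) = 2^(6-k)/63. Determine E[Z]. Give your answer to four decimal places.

E[Z] = Σ z·P(Z=z)
 = 1·32/63 + 2·16/63 + 3·8/63 + 4·4/63 + 5·2/63 + 6·1/63
 = 32/63 + 32/63 + 8/21 + 16/63 + 10/63 + 2/21
 = 40/21

1.9048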